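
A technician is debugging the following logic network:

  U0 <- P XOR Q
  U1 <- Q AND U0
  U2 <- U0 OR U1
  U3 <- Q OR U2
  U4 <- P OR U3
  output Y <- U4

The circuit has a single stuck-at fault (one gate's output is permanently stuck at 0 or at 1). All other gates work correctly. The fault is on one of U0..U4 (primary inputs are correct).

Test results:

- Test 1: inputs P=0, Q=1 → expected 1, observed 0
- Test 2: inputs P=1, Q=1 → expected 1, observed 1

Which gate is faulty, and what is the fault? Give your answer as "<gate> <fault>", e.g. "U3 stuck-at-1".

U3 stuck-at-0

Fault-free values for test 1 (P=0, Q=1): U0=1, U1=1, U2=1, U3=1, U4=1, giving Y=1. Observed 0.
Test 1: faults giving observed 0 are {U3 stuck-at-0, U4 stuck-at-0}.
Test 2 (P=1, Q=1): fault-free U0=0, U1=0, U2=0, U3=1, U4=1 → 1; observed 1. Eliminates U4 stuck-at-0.
Only U3 stuck-at-0 is consistent with every test.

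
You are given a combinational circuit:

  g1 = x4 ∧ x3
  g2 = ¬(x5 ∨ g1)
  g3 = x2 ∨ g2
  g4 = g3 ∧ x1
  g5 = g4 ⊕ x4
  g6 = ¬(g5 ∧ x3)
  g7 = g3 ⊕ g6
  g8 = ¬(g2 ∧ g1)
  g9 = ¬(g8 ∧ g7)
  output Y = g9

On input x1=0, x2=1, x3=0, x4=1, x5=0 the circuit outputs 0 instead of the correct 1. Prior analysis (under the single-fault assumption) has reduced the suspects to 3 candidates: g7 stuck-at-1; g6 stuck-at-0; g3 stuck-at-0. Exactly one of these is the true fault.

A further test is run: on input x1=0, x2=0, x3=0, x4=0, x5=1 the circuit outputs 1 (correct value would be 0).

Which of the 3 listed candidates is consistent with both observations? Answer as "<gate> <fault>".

Evaluate each candidate on input x1=0, x2=0, x3=0, x4=0, x5=1:
  g7 stuck-at-1: g1=0, g2=0, g3=0, g4=0, g5=0, g6=1, g7=1 [stuck-at-1], g8=1, g9=0 → 0 — eliminated
  g6 stuck-at-0: g1=0, g2=0, g3=0, g4=0, g5=0, g6=0 [stuck-at-0], g7=0, g8=1, g9=1 → 1 — matches
  g3 stuck-at-0: g1=0, g2=0, g3=0 [stuck-at-0], g4=0, g5=0, g6=1, g7=1, g8=1, g9=0 → 0 — eliminated
Only g6 stuck-at-0 reproduces the observed 1.

g6 stuck-at-0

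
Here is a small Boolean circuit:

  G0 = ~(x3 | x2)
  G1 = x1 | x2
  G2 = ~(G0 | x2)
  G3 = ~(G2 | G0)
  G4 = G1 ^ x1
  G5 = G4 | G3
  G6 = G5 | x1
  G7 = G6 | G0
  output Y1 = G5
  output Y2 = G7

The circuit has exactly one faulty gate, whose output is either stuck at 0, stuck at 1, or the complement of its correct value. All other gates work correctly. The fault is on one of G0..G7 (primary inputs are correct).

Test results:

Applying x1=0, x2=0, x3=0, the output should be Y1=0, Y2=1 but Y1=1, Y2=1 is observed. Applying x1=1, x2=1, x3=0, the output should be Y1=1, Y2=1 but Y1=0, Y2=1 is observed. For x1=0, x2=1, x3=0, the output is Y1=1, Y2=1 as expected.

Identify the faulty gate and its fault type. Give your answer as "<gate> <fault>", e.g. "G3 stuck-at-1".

G3 inverted output

Fault-free values for test 1 (x1=0, x2=0, x3=0): G0=1, G1=0, G2=0, G3=0, G4=0, G5=0, G6=0, G7=1, giving Y1=0, Y2=1. Observed Y1=1, Y2=1.
Test 1: faults giving observed Y1=1, Y2=1 are {G1 stuck-at-1, G1 inverted output, G3 stuck-at-1, G3 inverted output, G4 stuck-at-1, G4 inverted output, G5 stuck-at-1, G5 inverted output}.
Test 2 (x1=1, x2=1, x3=0): fault-free G0=0, G1=1, G2=0, G3=1, G4=0, G5=1, G6=1, G7=1 → Y1=1, Y2=1; observed Y1=0, Y2=1. Eliminates G1 stuck-at-1, G1 inverted output, G3 stuck-at-1, G4 stuck-at-1, G4 inverted output, G5 stuck-at-1.
Test 3 (x1=0, x2=1, x3=0): fault-free G0=0, G1=1, G2=0, G3=1, G4=1, G5=1, G6=1, G7=1 → Y1=1, Y2=1; observed Y1=1, Y2=1. Eliminates G5 inverted output.
Only G3 inverted output is consistent with every test.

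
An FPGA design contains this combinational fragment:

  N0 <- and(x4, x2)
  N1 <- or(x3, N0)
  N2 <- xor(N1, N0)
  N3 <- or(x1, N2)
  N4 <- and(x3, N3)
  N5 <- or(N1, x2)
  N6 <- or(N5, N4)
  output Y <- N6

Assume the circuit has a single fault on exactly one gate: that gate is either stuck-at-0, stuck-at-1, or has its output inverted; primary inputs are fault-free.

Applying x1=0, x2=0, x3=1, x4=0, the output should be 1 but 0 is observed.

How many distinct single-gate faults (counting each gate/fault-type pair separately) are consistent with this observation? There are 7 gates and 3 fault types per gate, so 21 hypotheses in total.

Fault-free: N0=0, N1=1, N2=1, N3=1, N4=1, N5=1, N6=1 → 1. Observed 0.
  N0: none of the 3 fault types match ✗
  N1: stuck-at-0, inverted output ✓; others ✗
  N2: none of the 3 fault types match ✗
  N3: none of the 3 fault types match ✗
  N4: none of the 3 fault types match ✗
  N5: none of the 3 fault types match ✗
  N6: stuck-at-0, inverted output ✓; others ✗
Consistent faults: {N1 stuck-at-0, N1 inverted output, N6 stuck-at-0, N6 inverted output} — 4 in all.

4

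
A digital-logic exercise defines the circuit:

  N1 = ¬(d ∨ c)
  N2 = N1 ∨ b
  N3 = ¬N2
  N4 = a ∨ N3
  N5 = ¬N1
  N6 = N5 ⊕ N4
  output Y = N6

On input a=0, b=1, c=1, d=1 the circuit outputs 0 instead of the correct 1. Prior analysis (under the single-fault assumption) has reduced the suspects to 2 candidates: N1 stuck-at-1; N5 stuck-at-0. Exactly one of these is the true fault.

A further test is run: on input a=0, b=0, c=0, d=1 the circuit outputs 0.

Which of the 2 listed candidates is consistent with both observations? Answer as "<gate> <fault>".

Evaluate each candidate on input a=0, b=0, c=0, d=1:
  N1 stuck-at-1: N1=1 [stuck-at-1], N2=1, N3=0, N4=0, N5=0, N6=0 → 0 — matches
  N5 stuck-at-0: N1=0, N2=0, N3=1, N4=1, N5=0 [stuck-at-0], N6=1 → 1 — eliminated
Only N1 stuck-at-1 reproduces the observed 0.

N1 stuck-at-1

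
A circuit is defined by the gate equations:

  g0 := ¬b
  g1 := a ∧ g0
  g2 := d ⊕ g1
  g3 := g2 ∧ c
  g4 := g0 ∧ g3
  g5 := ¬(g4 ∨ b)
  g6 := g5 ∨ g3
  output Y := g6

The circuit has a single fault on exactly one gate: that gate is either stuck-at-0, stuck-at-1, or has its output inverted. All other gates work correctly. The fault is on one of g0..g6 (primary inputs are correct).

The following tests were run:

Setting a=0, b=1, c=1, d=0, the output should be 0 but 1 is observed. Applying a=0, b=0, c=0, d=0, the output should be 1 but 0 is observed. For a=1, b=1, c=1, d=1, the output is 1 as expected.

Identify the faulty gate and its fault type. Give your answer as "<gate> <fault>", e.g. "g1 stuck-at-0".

g5 inverted output

Fault-free values for test 1 (a=0, b=1, c=1, d=0): g0=0, g1=0, g2=0, g3=0, g4=0, g5=0, g6=0, giving Y=0. Observed 1.
Test 1: faults giving observed 1 are {g1 stuck-at-1, g1 inverted output, g2 stuck-at-1, g2 inverted output, g3 stuck-at-1, g3 inverted output, g5 stuck-at-1, g5 inverted output, g6 stuck-at-1, g6 inverted output}.
Test 2 (a=0, b=0, c=0, d=0): fault-free g0=1, g1=0, g2=0, g3=0, g4=0, g5=1, g6=1 → 1; observed 0. Eliminates g1 stuck-at-1, g1 inverted output, g2 stuck-at-1, g2 inverted output, g3 stuck-at-1, g3 inverted output, g5 stuck-at-1, g6 stuck-at-1.
Test 3 (a=1, b=1, c=1, d=1): fault-free g0=0, g1=0, g2=1, g3=1, g4=0, g5=0, g6=1 → 1; observed 1. Eliminates g6 inverted output.
Only g5 inverted output is consistent with every test.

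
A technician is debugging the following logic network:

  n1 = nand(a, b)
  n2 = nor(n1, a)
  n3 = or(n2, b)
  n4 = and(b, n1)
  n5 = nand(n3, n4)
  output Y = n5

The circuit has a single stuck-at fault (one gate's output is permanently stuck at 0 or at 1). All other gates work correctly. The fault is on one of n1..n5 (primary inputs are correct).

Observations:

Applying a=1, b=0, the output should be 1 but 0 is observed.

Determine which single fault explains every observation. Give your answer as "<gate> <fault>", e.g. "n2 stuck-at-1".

n5 stuck-at-0

Fault-free values for test 1 (a=1, b=0): n1=1, n2=0, n3=0, n4=0, n5=1, giving Y=1. Observed 0.
Test 1: faults giving observed 0 are {n5 stuck-at-0}.
Only n5 stuck-at-0 is consistent with every test.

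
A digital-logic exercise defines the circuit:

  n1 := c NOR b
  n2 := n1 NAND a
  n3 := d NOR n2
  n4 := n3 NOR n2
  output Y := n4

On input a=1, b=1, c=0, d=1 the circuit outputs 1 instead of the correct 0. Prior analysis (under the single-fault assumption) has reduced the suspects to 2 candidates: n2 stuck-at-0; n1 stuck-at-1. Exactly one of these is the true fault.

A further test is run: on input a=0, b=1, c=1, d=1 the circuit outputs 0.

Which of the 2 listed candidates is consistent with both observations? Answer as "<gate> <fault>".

Evaluate each candidate on input a=0, b=1, c=1, d=1:
  n2 stuck-at-0: n1=0, n2=0 [stuck-at-0], n3=0, n4=1 → 1 — eliminated
  n1 stuck-at-1: n1=1 [stuck-at-1], n2=1, n3=0, n4=0 → 0 — matches
Only n1 stuck-at-1 reproduces the observed 0.

n1 stuck-at-1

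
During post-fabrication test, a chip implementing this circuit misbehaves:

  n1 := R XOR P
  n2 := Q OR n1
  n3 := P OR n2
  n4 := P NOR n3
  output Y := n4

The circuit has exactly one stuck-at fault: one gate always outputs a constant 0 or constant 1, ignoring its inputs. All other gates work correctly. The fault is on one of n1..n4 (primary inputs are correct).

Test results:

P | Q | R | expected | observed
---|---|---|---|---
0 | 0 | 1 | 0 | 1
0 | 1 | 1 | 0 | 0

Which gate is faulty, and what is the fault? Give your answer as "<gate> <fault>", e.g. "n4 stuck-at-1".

n1 stuck-at-0

Fault-free values for test 1 (P=0, Q=0, R=1): n1=1, n2=1, n3=1, n4=0, giving Y=0. Observed 1.
Test 1: faults giving observed 1 are {n1 stuck-at-0, n2 stuck-at-0, n3 stuck-at-0, n4 stuck-at-1}.
Test 2 (P=0, Q=1, R=1): fault-free n1=1, n2=1, n3=1, n4=0 → 0; observed 0. Eliminates n2 stuck-at-0, n3 stuck-at-0, n4 stuck-at-1.
Only n1 stuck-at-0 is consistent with every test.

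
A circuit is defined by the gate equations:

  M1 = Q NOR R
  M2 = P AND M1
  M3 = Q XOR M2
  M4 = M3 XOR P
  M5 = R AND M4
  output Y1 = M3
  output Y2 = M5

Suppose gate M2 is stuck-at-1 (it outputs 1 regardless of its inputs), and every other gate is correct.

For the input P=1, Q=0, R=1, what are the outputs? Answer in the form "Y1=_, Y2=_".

Y1=1, Y2=0

Propagate with M2 forced: M1=0, M2=1 [stuck-at-1], M3=1, M4=0, M5=0.
So the outputs are Y1=1, Y2=0. (Without the fault they would be Y1=0, Y2=1.)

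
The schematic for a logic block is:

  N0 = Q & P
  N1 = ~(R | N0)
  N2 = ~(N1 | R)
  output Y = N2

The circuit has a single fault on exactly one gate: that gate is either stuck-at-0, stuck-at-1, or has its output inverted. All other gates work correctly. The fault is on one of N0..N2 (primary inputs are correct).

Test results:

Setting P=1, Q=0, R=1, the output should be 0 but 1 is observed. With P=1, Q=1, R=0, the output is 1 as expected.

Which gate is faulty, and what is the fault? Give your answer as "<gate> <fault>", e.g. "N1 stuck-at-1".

N2 stuck-at-1

Fault-free values for test 1 (P=1, Q=0, R=1): N0=0, N1=0, N2=0, giving Y=0. Observed 1.
Test 1: faults giving observed 1 are {N2 stuck-at-1, N2 inverted output}.
Test 2 (P=1, Q=1, R=0): fault-free N0=1, N1=0, N2=1 → 1; observed 1. Eliminates N2 inverted output.
Only N2 stuck-at-1 is consistent with every test.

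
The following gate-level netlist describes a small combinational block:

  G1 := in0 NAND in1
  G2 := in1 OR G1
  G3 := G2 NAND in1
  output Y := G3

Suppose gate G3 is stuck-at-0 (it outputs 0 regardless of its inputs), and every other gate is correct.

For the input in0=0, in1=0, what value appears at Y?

0

Propagate with G3 forced: G1=1, G2=1, G3=0 [stuck-at-0].
So Y = 0. (Without the fault it would be 1.)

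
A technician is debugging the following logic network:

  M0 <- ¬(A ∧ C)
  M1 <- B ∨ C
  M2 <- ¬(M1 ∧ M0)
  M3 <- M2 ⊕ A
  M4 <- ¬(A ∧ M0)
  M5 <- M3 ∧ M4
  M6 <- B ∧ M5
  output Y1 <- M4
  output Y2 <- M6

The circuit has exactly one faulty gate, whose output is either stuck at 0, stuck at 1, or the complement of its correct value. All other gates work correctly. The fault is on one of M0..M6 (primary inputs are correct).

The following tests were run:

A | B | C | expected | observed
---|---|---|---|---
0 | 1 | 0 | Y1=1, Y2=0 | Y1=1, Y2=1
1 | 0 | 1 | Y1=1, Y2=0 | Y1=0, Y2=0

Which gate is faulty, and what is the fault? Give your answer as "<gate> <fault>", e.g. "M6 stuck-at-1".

M0 inverted output

Fault-free values for test 1 (A=0, B=1, C=0): M0=1, M1=1, M2=0, M3=0, M4=1, M5=0, M6=0, giving Y1=1, Y2=0. Observed Y1=1, Y2=1.
Test 1: faults giving observed Y1=1, Y2=1 are {M0 stuck-at-0, M0 inverted output, M1 stuck-at-0, M1 inverted output, M2 stuck-at-1, M2 inverted output, M3 stuck-at-1, M3 inverted output, M5 stuck-at-1, M5 inverted output, M6 stuck-at-1, M6 inverted output}.
Test 2 (A=1, B=0, C=1): fault-free M0=0, M1=1, M2=1, M3=0, M4=1, M5=0, M6=0 → Y1=1, Y2=0; observed Y1=0, Y2=0. Eliminates M0 stuck-at-0, M1 stuck-at-0, M1 inverted output, M2 stuck-at-1, M2 inverted output, M3 stuck-at-1, M3 inverted output, M5 stuck-at-1, M5 inverted output, M6 stuck-at-1, M6 inverted output.
Only M0 inverted output is consistent with every test.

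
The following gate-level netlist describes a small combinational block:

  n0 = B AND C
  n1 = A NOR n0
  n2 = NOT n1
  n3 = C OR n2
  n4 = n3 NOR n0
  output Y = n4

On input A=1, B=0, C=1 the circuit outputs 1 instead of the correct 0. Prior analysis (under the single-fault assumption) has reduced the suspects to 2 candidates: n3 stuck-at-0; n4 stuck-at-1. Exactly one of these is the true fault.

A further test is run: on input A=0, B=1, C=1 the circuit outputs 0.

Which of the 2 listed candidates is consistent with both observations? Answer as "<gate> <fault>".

Evaluate each candidate on input A=0, B=1, C=1:
  n3 stuck-at-0: n0=1, n1=0, n2=1, n3=0 [stuck-at-0], n4=0 → 0 — matches
  n4 stuck-at-1: n0=1, n1=0, n2=1, n3=1, n4=1 [stuck-at-1] → 1 — eliminated
Only n3 stuck-at-0 reproduces the observed 0.

n3 stuck-at-0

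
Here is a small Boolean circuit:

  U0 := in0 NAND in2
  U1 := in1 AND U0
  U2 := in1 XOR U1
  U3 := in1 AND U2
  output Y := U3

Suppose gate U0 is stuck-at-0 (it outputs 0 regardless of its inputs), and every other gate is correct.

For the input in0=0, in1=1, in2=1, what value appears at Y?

Propagate with U0 forced: U0=0 [stuck-at-0], U1=0, U2=1, U3=1.
So Y = 1. (Without the fault it would be 0.)

1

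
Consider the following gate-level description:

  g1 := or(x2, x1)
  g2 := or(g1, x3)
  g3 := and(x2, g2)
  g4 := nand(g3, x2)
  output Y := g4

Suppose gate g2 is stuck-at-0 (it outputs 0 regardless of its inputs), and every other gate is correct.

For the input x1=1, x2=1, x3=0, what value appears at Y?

1

Propagate with g2 forced: g1=1, g2=0 [stuck-at-0], g3=0, g4=1.
So Y = 1. (Without the fault it would be 0.)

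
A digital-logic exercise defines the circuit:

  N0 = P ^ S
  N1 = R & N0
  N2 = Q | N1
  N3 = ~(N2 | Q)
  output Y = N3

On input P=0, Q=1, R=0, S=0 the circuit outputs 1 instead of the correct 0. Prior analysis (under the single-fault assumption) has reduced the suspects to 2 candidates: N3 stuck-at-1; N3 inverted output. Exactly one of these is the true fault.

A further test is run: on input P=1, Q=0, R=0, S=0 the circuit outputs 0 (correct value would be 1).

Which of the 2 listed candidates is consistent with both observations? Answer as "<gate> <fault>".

N3 inverted output

Evaluate each candidate on input P=1, Q=0, R=0, S=0:
  N3 stuck-at-1: N0=1, N1=0, N2=0, N3=1 [stuck-at-1] → 1 — eliminated
  N3 inverted output: N0=1, N1=0, N2=0, N3=0 [inverted output] → 0 — matches
Only N3 inverted output reproduces the observed 0.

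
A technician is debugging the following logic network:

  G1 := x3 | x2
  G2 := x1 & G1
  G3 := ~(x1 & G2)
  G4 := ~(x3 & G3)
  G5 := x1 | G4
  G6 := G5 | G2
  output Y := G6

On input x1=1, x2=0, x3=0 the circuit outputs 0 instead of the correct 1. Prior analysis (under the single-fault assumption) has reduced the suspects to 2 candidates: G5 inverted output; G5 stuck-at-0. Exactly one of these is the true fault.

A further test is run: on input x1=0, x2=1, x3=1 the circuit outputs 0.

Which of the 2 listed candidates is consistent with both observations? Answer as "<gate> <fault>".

G5 stuck-at-0

Evaluate each candidate on input x1=0, x2=1, x3=1:
  G5 inverted output: G1=1, G2=0, G3=1, G4=0, G5=1 [inverted output], G6=1 → 1 — eliminated
  G5 stuck-at-0: G1=1, G2=0, G3=1, G4=0, G5=0 [stuck-at-0], G6=0 → 0 — matches
Only G5 stuck-at-0 reproduces the observed 0.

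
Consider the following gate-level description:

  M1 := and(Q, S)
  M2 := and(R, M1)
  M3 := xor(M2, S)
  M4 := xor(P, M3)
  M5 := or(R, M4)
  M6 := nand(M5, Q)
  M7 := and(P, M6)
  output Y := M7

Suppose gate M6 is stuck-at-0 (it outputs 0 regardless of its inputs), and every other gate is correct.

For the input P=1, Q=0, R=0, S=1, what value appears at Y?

0

Propagate with M6 forced: M1=0, M2=0, M3=1, M4=0, M5=0, M6=0 [stuck-at-0], M7=0.
So Y = 0. (Without the fault it would be 1.)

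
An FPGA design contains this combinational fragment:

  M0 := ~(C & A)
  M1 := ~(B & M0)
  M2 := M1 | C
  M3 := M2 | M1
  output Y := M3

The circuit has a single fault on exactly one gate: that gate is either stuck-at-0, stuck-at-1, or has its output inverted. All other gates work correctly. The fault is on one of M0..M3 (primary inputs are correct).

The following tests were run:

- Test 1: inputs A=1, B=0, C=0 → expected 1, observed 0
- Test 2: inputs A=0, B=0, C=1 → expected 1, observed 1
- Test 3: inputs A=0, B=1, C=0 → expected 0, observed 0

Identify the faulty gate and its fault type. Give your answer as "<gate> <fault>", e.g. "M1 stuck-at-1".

Fault-free values for test 1 (A=1, B=0, C=0): M0=1, M1=1, M2=1, M3=1, giving Y=1. Observed 0.
Test 1: faults giving observed 0 are {M1 stuck-at-0, M1 inverted output, M3 stuck-at-0, M3 inverted output}.
Test 2 (A=0, B=0, C=1): fault-free M0=1, M1=1, M2=1, M3=1 → 1; observed 1. Eliminates M3 stuck-at-0, M3 inverted output.
Test 3 (A=0, B=1, C=0): fault-free M0=1, M1=0, M2=0, M3=0 → 0; observed 0. Eliminates M1 inverted output.
Only M1 stuck-at-0 is consistent with every test.

M1 stuck-at-0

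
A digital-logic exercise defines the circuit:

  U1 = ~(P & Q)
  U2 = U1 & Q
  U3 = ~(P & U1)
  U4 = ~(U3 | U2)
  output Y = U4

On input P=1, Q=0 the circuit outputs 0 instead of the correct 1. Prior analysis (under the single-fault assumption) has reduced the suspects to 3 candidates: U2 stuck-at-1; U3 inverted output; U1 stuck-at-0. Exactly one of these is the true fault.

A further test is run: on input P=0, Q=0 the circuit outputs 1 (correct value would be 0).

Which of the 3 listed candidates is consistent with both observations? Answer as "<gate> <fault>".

U3 inverted output

Evaluate each candidate on input P=0, Q=0:
  U2 stuck-at-1: U1=1, U2=1 [stuck-at-1], U3=1, U4=0 → 0 — eliminated
  U3 inverted output: U1=1, U2=0, U3=0 [inverted output], U4=1 → 1 — matches
  U1 stuck-at-0: U1=0 [stuck-at-0], U2=0, U3=1, U4=0 → 0 — eliminated
Only U3 inverted output reproduces the observed 1.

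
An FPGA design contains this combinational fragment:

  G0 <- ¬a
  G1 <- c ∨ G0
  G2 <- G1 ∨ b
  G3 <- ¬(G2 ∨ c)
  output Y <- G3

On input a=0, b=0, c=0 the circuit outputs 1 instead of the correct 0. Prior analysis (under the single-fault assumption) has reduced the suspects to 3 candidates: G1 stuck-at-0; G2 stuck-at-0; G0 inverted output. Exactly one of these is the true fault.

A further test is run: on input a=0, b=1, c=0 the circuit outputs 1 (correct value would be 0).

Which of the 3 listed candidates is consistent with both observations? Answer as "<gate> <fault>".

G2 stuck-at-0

Evaluate each candidate on input a=0, b=1, c=0:
  G1 stuck-at-0: G0=1, G1=0 [stuck-at-0], G2=1, G3=0 → 0 — eliminated
  G2 stuck-at-0: G0=1, G1=1, G2=0 [stuck-at-0], G3=1 → 1 — matches
  G0 inverted output: G0=0 [inverted output], G1=0, G2=1, G3=0 → 0 — eliminated
Only G2 stuck-at-0 reproduces the observed 1.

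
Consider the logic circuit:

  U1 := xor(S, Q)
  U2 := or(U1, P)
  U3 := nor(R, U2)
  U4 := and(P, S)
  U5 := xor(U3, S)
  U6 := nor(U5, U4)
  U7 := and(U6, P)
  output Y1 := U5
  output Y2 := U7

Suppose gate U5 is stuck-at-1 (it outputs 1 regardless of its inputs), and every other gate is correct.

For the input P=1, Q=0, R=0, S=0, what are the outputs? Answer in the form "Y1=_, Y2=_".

Propagate with U5 forced: U1=0, U2=1, U3=0, U4=0, U5=1 [stuck-at-1], U6=0, U7=0.
So the outputs are Y1=1, Y2=0. (Without the fault they would be Y1=0, Y2=1.)

Y1=1, Y2=0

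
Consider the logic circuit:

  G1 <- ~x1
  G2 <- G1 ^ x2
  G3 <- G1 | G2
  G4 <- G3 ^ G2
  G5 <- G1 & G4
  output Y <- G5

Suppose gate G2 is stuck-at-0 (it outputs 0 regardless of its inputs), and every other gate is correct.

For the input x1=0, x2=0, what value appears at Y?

1

Propagate with G2 forced: G1=1, G2=0 [stuck-at-0], G3=1, G4=1, G5=1.
So Y = 1. (Without the fault it would be 0.)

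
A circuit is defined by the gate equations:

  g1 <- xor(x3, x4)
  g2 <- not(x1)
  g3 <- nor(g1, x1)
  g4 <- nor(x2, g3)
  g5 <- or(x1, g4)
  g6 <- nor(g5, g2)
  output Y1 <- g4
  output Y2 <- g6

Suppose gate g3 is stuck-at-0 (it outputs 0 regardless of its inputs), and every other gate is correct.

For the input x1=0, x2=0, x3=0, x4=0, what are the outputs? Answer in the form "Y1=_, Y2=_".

Y1=1, Y2=0

Propagate with g3 forced: g1=0, g2=1, g3=0 [stuck-at-0], g4=1, g5=1, g6=0.
So the outputs are Y1=1, Y2=0. (Without the fault they would be Y1=0, Y2=0.)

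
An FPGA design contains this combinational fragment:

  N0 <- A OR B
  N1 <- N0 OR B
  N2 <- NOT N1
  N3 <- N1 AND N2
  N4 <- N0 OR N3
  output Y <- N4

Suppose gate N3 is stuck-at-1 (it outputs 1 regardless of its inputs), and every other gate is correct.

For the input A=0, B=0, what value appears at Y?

1

Propagate with N3 forced: N0=0, N1=0, N2=1, N3=1 [stuck-at-1], N4=1.
So Y = 1. (Without the fault it would be 0.)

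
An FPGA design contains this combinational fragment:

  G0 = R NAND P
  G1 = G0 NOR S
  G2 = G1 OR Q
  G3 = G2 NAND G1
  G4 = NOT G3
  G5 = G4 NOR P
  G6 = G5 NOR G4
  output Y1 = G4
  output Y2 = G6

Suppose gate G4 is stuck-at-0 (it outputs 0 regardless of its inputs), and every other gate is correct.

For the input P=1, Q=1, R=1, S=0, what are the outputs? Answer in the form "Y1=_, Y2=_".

Y1=0, Y2=1

Propagate with G4 forced: G0=0, G1=1, G2=1, G3=0, G4=0 [stuck-at-0], G5=0, G6=1.
So the outputs are Y1=0, Y2=1. (Without the fault they would be Y1=1, Y2=0.)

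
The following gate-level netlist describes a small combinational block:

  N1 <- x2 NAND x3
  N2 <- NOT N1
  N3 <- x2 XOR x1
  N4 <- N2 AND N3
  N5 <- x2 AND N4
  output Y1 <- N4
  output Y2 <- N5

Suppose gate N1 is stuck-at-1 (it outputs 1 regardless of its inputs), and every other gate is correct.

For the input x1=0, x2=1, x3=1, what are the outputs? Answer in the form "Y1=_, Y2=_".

Y1=0, Y2=0

Propagate with N1 forced: N1=1 [stuck-at-1], N2=0, N3=1, N4=0, N5=0.
So the outputs are Y1=0, Y2=0. (Without the fault they would be Y1=1, Y2=1.)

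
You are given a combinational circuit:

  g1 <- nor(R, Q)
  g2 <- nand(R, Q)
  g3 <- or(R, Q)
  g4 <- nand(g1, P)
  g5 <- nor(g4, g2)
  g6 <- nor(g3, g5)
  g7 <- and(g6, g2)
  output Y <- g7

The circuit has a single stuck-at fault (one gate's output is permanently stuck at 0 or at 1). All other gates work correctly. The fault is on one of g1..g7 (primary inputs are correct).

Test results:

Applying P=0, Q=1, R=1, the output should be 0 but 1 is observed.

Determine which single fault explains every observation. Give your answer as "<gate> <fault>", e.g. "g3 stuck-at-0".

Fault-free values for test 1 (P=0, Q=1, R=1): g1=0, g2=0, g3=1, g4=1, g5=0, g6=0, g7=0, giving Y=0. Observed 1.
Test 1: faults giving observed 1 are {g7 stuck-at-1}.
Only g7 stuck-at-1 is consistent with every test.

g7 stuck-at-1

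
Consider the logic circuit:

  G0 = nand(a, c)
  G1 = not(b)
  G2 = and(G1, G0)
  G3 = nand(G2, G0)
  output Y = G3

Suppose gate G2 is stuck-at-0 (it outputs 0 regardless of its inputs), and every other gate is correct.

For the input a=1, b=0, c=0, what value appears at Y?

Propagate with G2 forced: G0=1, G1=1, G2=0 [stuck-at-0], G3=1.
So Y = 1. (Without the fault it would be 0.)

1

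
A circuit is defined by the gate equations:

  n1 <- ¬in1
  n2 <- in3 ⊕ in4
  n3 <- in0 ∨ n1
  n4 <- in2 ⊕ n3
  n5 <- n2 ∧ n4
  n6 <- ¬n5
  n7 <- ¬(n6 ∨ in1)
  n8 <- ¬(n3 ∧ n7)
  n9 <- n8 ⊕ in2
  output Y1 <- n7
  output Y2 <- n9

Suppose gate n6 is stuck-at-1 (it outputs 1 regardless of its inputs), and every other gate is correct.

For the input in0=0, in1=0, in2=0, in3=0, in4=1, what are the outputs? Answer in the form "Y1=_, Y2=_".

Y1=0, Y2=1

Propagate with n6 forced: n1=1, n2=1, n3=1, n4=1, n5=1, n6=1 [stuck-at-1], n7=0, n8=1, n9=1.
So the outputs are Y1=0, Y2=1. (Without the fault they would be Y1=1, Y2=0.)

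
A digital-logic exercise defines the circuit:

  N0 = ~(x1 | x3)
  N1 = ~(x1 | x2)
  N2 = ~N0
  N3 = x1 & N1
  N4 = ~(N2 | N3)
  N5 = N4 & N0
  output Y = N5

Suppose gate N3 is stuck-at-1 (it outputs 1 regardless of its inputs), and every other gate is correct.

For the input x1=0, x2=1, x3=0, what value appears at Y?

Propagate with N3 forced: N0=1, N1=0, N2=0, N3=1 [stuck-at-1], N4=0, N5=0.
So Y = 0. (Without the fault it would be 1.)

0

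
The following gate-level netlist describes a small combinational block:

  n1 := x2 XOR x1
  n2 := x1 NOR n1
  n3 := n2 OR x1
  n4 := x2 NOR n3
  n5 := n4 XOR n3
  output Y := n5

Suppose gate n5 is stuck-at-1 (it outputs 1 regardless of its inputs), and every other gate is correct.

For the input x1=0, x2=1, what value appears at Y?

Propagate with n5 forced: n1=1, n2=0, n3=0, n4=0, n5=1 [stuck-at-1].
So Y = 1. (Without the fault it would be 0.)

1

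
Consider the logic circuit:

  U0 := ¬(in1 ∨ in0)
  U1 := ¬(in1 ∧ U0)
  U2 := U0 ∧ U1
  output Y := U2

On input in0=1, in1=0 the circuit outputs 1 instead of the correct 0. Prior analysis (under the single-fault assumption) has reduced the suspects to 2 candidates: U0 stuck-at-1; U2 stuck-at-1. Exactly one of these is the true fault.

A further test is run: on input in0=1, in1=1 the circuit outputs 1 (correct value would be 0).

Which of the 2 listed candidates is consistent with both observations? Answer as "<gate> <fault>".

Evaluate each candidate on input in0=1, in1=1:
  U0 stuck-at-1: U0=1 [stuck-at-1], U1=0, U2=0 → 0 — eliminated
  U2 stuck-at-1: U0=0, U1=1, U2=1 [stuck-at-1] → 1 — matches
Only U2 stuck-at-1 reproduces the observed 1.

U2 stuck-at-1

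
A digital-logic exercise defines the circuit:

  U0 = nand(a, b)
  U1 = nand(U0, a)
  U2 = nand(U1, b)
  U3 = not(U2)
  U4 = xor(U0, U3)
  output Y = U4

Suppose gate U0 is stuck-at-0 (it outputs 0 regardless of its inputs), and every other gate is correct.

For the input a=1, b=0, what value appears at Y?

Propagate with U0 forced: U0=0 [stuck-at-0], U1=1, U2=1, U3=0, U4=0.
So Y = 0. (Without the fault it would be 1.)

0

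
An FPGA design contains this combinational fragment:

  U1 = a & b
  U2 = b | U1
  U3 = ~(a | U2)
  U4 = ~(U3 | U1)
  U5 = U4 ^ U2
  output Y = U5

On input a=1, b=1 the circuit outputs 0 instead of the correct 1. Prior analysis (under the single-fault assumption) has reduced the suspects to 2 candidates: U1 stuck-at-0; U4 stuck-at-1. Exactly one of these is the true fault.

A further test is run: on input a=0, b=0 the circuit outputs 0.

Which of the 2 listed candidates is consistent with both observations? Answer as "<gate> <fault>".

Evaluate each candidate on input a=0, b=0:
  U1 stuck-at-0: U1=0 [stuck-at-0], U2=0, U3=1, U4=0, U5=0 → 0 — matches
  U4 stuck-at-1: U1=0, U2=0, U3=1, U4=1 [stuck-at-1], U5=1 → 1 — eliminated
Only U1 stuck-at-0 reproduces the observed 0.

U1 stuck-at-0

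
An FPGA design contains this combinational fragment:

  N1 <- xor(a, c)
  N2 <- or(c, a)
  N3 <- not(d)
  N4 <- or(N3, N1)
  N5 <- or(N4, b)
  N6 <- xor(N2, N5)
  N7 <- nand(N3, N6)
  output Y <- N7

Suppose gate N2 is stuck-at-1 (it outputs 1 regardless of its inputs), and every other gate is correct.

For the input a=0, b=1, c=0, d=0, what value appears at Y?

1

Propagate with N2 forced: N1=0, N2=1 [stuck-at-1], N3=1, N4=1, N5=1, N6=0, N7=1.
So Y = 1. (Without the fault it would be 0.)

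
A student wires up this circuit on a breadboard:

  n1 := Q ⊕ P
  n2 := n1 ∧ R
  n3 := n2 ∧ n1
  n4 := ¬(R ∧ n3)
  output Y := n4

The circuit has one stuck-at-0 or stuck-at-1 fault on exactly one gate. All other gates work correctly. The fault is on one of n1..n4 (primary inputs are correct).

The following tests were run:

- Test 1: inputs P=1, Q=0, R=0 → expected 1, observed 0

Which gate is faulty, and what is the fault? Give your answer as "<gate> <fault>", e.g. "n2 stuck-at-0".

Fault-free values for test 1 (P=1, Q=0, R=0): n1=1, n2=0, n3=0, n4=1, giving Y=1. Observed 0.
Test 1: faults giving observed 0 are {n4 stuck-at-0}.
Only n4 stuck-at-0 is consistent with every test.

n4 stuck-at-0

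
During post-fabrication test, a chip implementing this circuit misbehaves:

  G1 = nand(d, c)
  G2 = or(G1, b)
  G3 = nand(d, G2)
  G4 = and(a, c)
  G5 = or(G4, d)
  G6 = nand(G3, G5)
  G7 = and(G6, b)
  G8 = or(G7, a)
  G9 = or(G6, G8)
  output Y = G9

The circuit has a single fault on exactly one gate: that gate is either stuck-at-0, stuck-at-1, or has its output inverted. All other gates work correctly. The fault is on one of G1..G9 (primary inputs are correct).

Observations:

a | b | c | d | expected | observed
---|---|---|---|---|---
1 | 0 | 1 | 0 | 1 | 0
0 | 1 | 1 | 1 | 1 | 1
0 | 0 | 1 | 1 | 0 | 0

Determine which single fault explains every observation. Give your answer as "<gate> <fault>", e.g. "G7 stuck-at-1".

Fault-free values for test 1 (a=1, b=0, c=1, d=0): G1=1, G2=1, G3=1, G4=1, G5=1, G6=0, G7=0, G8=1, G9=1, giving Y=1. Observed 0.
Test 1: faults giving observed 0 are {G8 stuck-at-0, G8 inverted output, G9 stuck-at-0, G9 inverted output}.
Test 2 (a=0, b=1, c=1, d=1): fault-free G1=0, G2=1, G3=0, G4=0, G5=1, G6=1, G7=1, G8=1, G9=1 → 1; observed 1. Eliminates G9 stuck-at-0, G9 inverted output.
Test 3 (a=0, b=0, c=1, d=1): fault-free G1=0, G2=0, G3=1, G4=0, G5=1, G6=0, G7=0, G8=0, G9=0 → 0; observed 0. Eliminates G8 inverted output.
Only G8 stuck-at-0 is consistent with every test.

G8 stuck-at-0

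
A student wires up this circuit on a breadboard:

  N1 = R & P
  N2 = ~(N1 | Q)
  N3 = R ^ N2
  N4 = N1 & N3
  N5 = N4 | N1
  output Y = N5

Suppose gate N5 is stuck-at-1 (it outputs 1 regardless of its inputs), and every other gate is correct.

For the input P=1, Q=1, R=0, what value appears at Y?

1

Propagate with N5 forced: N1=0, N2=0, N3=0, N4=0, N5=1 [stuck-at-1].
So Y = 1. (Without the fault it would be 0.)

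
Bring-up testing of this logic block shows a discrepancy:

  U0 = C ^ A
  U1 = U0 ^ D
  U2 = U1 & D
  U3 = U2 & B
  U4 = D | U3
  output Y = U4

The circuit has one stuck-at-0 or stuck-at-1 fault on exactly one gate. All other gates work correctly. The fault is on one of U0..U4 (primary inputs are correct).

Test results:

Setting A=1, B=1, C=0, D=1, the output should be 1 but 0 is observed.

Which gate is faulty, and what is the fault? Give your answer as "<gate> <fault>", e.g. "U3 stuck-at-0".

U4 stuck-at-0

Fault-free values for test 1 (A=1, B=1, C=0, D=1): U0=1, U1=0, U2=0, U3=0, U4=1, giving Y=1. Observed 0.
Test 1: faults giving observed 0 are {U4 stuck-at-0}.
Only U4 stuck-at-0 is consistent with every test.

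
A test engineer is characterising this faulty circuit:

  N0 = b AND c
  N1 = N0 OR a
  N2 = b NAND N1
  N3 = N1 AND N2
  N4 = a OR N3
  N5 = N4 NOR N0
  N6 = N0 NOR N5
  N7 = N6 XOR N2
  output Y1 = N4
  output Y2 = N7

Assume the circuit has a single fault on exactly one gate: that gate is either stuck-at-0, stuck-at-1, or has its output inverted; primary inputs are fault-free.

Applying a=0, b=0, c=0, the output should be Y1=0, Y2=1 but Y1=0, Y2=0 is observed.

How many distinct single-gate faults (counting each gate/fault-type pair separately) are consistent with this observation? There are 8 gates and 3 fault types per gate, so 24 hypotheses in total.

8

Fault-free: N0=0, N1=0, N2=1, N3=0, N4=0, N5=1, N6=0, N7=1 → Y1=0, Y2=1. Observed Y1=0, Y2=0.
  N0: none of the 3 fault types match ✗
  N1: none of the 3 fault types match ✗
  N2: stuck-at-0, inverted output ✓; others ✗
  N3: none of the 3 fault types match ✗
  N4: none of the 3 fault types match ✗
  N5: stuck-at-0, inverted output ✓; others ✗
  N6: stuck-at-1, inverted output ✓; others ✗
  N7: stuck-at-0, inverted output ✓; others ✗
Consistent faults: {N2 stuck-at-0, N2 inverted output, N5 stuck-at-0, N5 inverted output, N6 stuck-at-1, N6 inverted output, N7 stuck-at-0, N7 inverted output} — 8 in all.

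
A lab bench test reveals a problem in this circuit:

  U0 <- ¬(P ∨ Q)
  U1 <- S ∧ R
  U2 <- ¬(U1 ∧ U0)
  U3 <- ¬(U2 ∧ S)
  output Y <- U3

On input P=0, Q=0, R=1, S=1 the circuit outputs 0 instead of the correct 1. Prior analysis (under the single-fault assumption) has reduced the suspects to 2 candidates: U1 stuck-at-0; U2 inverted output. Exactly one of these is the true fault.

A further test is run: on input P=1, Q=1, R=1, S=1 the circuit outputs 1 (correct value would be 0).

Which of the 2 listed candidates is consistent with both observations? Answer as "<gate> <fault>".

U2 inverted output

Evaluate each candidate on input P=1, Q=1, R=1, S=1:
  U1 stuck-at-0: U0=0, U1=0 [stuck-at-0], U2=1, U3=0 → 0 — eliminated
  U2 inverted output: U0=0, U1=1, U2=0 [inverted output], U3=1 → 1 — matches
Only U2 inverted output reproduces the observed 1.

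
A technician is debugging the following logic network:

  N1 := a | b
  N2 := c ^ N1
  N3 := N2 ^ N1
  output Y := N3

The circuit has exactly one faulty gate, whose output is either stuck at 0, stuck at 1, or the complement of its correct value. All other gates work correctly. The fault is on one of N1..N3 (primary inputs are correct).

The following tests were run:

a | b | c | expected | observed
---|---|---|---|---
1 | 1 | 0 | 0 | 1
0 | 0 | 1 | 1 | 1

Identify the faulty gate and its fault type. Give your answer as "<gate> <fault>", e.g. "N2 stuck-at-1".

Fault-free values for test 1 (a=1, b=1, c=0): N1=1, N2=1, N3=0, giving Y=0. Observed 1.
Test 1: faults giving observed 1 are {N2 stuck-at-0, N2 inverted output, N3 stuck-at-1, N3 inverted output}.
Test 2 (a=0, b=0, c=1): fault-free N1=0, N2=1, N3=1 → 1; observed 1. Eliminates N2 stuck-at-0, N2 inverted output, N3 inverted output.
Only N3 stuck-at-1 is consistent with every test.

N3 stuck-at-1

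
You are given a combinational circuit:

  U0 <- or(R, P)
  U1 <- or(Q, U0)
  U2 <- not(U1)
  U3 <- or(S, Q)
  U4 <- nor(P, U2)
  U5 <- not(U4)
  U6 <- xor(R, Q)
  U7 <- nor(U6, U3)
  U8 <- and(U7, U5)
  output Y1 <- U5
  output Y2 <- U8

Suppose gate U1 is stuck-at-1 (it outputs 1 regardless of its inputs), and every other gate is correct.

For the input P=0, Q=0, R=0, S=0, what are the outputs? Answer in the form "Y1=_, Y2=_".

Y1=0, Y2=0

Propagate with U1 forced: U0=0, U1=1 [stuck-at-1], U2=0, U3=0, U4=1, U5=0, U6=0, U7=1, U8=0.
So the outputs are Y1=0, Y2=0. (Without the fault they would be Y1=1, Y2=1.)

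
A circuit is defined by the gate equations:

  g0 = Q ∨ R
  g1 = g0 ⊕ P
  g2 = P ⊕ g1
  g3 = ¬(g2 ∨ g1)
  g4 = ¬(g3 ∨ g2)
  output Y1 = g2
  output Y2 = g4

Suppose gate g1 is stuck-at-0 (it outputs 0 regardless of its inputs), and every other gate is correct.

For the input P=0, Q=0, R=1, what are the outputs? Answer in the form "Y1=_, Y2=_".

Y1=0, Y2=0

Propagate with g1 forced: g0=1, g1=0 [stuck-at-0], g2=0, g3=1, g4=0.
So the outputs are Y1=0, Y2=0. (Without the fault they would be Y1=1, Y2=0.)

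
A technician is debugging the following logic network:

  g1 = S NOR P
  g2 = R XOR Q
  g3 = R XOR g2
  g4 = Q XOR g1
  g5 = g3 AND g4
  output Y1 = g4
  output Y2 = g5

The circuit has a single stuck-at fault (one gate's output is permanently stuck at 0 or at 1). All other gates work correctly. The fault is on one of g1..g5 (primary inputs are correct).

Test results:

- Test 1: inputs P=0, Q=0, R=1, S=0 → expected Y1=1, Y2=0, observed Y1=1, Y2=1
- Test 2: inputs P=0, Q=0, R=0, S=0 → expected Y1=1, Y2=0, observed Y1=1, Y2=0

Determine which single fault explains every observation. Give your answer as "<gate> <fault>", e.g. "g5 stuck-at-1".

Fault-free values for test 1 (P=0, Q=0, R=1, S=0): g1=1, g2=1, g3=0, g4=1, g5=0, giving Y1=1, Y2=0. Observed Y1=1, Y2=1.
Test 1: faults giving observed Y1=1, Y2=1 are {g2 stuck-at-0, g3 stuck-at-1, g5 stuck-at-1}.
Test 2 (P=0, Q=0, R=0, S=0): fault-free g1=1, g2=0, g3=0, g4=1, g5=0 → Y1=1, Y2=0; observed Y1=1, Y2=0. Eliminates g3 stuck-at-1, g5 stuck-at-1.
Only g2 stuck-at-0 is consistent with every test.

g2 stuck-at-0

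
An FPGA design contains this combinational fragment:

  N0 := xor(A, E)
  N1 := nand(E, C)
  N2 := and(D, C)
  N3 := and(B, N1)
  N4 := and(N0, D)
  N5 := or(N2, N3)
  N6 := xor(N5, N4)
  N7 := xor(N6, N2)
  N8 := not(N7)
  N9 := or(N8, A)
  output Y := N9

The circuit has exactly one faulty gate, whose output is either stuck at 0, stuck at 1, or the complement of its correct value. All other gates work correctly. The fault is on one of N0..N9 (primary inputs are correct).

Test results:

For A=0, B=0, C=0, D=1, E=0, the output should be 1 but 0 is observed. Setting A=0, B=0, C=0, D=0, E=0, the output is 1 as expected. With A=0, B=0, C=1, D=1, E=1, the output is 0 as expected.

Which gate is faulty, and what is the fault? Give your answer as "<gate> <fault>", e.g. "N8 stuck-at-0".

Fault-free values for test 1 (A=0, B=0, C=0, D=1, E=0): N0=0, N1=1, N2=0, N3=0, N4=0, N5=0, N6=0, N7=0, N8=1, N9=1, giving Y=1. Observed 0.
Test 1: faults giving observed 0 are {N0 stuck-at-1, N0 inverted output, N3 stuck-at-1, N3 inverted output, N4 stuck-at-1, N4 inverted output, N5 stuck-at-1, N5 inverted output, N6 stuck-at-1, N6 inverted output, N7 stuck-at-1, N7 inverted output, N8 stuck-at-0, N8 inverted output, N9 stuck-at-0, N9 inverted output}.
Test 2 (A=0, B=0, C=0, D=0, E=0): fault-free N0=0, N1=1, N2=0, N3=0, N4=0, N5=0, N6=0, N7=0, N8=1, N9=1 → 1; observed 1. Eliminates N3 stuck-at-1, N3 inverted output, N4 stuck-at-1, N4 inverted output, N5 stuck-at-1, N5 inverted output, N6 stuck-at-1, N6 inverted output, N7 stuck-at-1, N7 inverted output, N8 stuck-at-0, N8 inverted output, N9 stuck-at-0, N9 inverted output.
Test 3 (A=0, B=0, C=1, D=1, E=1): fault-free N0=1, N1=0, N2=1, N3=0, N4=1, N5=1, N6=0, N7=1, N8=0, N9=0 → 0; observed 0. Eliminates N0 inverted output.
Only N0 stuck-at-1 is consistent with every test.

N0 stuck-at-1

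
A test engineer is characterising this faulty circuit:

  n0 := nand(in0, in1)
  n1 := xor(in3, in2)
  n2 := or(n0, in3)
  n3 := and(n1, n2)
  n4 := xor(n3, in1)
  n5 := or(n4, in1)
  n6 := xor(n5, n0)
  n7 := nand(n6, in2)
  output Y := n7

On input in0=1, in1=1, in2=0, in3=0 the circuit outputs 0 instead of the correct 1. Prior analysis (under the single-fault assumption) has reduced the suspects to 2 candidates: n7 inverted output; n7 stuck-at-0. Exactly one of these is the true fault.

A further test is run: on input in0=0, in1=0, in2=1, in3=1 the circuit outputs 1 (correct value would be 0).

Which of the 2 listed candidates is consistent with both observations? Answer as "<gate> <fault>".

n7 inverted output

Evaluate each candidate on input in0=0, in1=0, in2=1, in3=1:
  n7 inverted output: n0=1, n1=0, n2=1, n3=0, n4=0, n5=0, n6=1, n7=1 [inverted output] → 1 — matches
  n7 stuck-at-0: n0=1, n1=0, n2=1, n3=0, n4=0, n5=0, n6=1, n7=0 [stuck-at-0] → 0 — eliminated
Only n7 inverted output reproduces the observed 1.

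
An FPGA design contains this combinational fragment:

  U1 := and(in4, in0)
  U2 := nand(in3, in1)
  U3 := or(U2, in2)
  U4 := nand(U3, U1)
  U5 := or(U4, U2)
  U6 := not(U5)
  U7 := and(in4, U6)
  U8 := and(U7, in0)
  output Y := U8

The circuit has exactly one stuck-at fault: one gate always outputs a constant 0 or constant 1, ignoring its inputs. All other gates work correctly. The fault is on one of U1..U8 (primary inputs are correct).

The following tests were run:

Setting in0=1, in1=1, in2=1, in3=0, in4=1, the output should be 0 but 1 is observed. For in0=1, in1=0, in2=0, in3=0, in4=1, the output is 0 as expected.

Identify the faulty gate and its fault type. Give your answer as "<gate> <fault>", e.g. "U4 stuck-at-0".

Fault-free values for test 1 (in0=1, in1=1, in2=1, in3=0, in4=1): U1=1, U2=1, U3=1, U4=0, U5=1, U6=0, U7=0, U8=0, giving Y=0. Observed 1.
Test 1: faults giving observed 1 are {U2 stuck-at-0, U5 stuck-at-0, U6 stuck-at-1, U7 stuck-at-1, U8 stuck-at-1}.
Test 2 (in0=1, in1=0, in2=0, in3=0, in4=1): fault-free U1=1, U2=1, U3=1, U4=0, U5=1, U6=0, U7=0, U8=0 → 0; observed 0. Eliminates U5 stuck-at-0, U6 stuck-at-1, U7 stuck-at-1, U8 stuck-at-1.
Only U2 stuck-at-0 is consistent with every test.

U2 stuck-at-0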